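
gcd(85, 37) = 1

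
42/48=7/8=0.875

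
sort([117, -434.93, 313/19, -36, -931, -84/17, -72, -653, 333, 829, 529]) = [-931, -653, -434.93, -72, -36, -84/17, 313/19, 117, 333, 529, 829]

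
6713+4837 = 11550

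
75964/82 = 37982/41 ≈ 926.39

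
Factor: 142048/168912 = 2^1 * 3^(-3) * 17^(-1) * 193^1 = 386/459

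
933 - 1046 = -113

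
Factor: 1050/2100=2^(-1)=1/2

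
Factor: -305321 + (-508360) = -1*3^2*11^1*8219^1 = -813681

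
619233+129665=748898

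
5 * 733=3665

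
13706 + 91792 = 105498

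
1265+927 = 2192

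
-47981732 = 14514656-62496388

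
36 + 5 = 41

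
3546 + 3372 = 6918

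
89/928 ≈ 0.0959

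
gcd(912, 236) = 4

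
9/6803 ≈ 0.00132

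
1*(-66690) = -66690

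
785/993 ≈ 0.791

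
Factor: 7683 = 3^1*13^1*197^1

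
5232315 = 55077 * 95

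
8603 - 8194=409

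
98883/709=139 + 332/709 ≈ 139.47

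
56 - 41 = 15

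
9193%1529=19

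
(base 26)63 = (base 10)159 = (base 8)237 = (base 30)59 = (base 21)7c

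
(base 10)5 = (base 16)5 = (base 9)5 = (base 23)5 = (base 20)5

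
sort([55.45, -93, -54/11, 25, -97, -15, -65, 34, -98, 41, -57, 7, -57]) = [-98, -97, -93, -65, -57, -57, -15, -54/11, 7, 25, 34, 41, 55.45]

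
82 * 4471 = 366622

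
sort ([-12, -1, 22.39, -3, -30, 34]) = [-30, -12, -3, -1, 22.39, 34]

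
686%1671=686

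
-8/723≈-0.0111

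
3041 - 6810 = -3769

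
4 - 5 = -1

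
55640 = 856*65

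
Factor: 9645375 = 3^1 * 5^3 * 17^2 * 89^1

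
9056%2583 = 1307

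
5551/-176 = -31 - 95/176 ≈ -31.54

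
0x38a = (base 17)325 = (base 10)906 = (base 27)16f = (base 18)2e6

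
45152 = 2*22576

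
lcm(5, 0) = 0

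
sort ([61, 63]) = [61, 63]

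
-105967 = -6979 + -98988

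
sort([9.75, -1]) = [-1, 9.75]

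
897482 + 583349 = 1480831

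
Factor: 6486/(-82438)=-1 * 3^1 * 23^1 * 877^(-1)=-69/877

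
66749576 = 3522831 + 63226745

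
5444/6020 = 1361/1505 ≈ 0.904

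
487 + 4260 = 4747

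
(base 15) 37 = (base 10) 52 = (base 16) 34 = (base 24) 24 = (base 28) 1o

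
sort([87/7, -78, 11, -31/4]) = [-78, -31/4, 11, 87/7]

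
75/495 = 5/33 ≈ 0.152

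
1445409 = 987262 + 458147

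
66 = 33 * 2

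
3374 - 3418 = -44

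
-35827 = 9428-45255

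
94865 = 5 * 18973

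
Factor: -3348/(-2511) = 2^2*3^(-1) = 4/3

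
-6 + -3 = -9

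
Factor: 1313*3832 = 2^3*13^1*101^1*479^1 = 5031416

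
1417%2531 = 1417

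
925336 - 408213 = 517123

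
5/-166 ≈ -0.0301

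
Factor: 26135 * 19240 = 2^3 * 5^2 * 13^1 * 37^1 * 5227^1 = 502837400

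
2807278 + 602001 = 3409279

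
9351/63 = 148 + 3/7 ≈ 148.43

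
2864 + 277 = 3141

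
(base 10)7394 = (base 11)5612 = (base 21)gg2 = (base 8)16342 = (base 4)1303202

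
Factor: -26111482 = -1 * 2^1 * 349^1 * 37409^1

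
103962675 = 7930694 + 96031981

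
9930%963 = 300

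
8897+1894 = 10791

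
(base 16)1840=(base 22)ci4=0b1100001000000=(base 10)6208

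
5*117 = 585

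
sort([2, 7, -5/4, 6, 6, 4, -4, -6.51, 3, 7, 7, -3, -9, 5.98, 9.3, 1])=[-9, -6.51, -4, -3, -5/4, 1, 2, 3, 4, 5.98, 6, 6, 7, 7, 7, 9.3]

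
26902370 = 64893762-37991392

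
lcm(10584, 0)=0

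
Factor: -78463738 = -1*2^1*17^1*2307757^1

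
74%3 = 2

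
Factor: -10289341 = -1 * 43^1 * 239287^1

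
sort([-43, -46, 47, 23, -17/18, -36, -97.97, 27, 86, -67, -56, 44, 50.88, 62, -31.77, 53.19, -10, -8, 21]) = [-97.97, -67, -56, -46, -43, -36, -31.77, -10, -8, -17/18, 21, 23, 27, 44, 47, 50.88, 53.19, 62, 86]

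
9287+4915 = 14202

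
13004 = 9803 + 3201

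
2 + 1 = 3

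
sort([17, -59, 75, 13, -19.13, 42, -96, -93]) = [-96, -93, -59, -19.13, 13, 17, 42, 75]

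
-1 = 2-3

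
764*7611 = 5814804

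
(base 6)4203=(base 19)2b8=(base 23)1hj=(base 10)939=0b1110101011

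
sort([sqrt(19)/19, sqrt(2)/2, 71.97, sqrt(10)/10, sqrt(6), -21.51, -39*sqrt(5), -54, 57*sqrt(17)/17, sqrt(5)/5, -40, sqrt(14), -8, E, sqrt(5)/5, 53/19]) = [-39*sqrt(5), -54, -40, -21.51, -8, sqrt(19)/19, sqrt(10)/10, sqrt(5)/5, sqrt(5)/5, sqrt(2)/2, sqrt(6), E, 53/19, sqrt(14), 57*sqrt(17)/17, 71.97]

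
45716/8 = 5714 + 1/2 = 5714.50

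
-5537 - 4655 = -10192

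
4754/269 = 17 + 181/269 ≈ 17.67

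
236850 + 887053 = 1123903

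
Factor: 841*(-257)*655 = -1*5^1*29^2*131^1*257^1 = -141569735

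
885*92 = 81420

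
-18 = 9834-9852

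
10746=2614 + 8132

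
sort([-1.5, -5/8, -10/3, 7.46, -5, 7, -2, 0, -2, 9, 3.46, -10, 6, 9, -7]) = [-10, -7, -5, -10/3, -2, -2, -1.5, -5/8, 0, 3.46, 6, 7, 7.46, 9, 9]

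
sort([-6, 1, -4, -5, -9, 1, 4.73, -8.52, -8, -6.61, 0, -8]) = [-9, -8.52, -8, -8, -6.61, -6, -5, -4, 0, 1, 1, 4.73]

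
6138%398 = 168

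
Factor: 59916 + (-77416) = -1*2^2*5^4*7^1 = -17500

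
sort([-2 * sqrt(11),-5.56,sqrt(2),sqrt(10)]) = [-2 * sqrt(11),-5.56,sqrt(2),sqrt(10)]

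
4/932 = 1/233 ≈ 0.00429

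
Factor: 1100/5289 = 2^2*3^(-1)*5^2*11^1*41^(-1)*43^(-1)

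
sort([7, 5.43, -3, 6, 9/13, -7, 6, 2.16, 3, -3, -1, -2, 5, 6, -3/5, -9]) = [-9, -7, -3, -3, -2, -1, -3/5, 9/13, 2.16, 3, 5, 5.43, 6, 6, 6, 7]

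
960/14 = 68 + 4/7 ≈ 68.57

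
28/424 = 7/106 ≈ 0.0660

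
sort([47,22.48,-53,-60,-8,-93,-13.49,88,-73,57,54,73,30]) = [-93,-73,-60,-53,-13.49,-8,22.48,30,47,54,57,73,88]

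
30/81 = 10/27 ≈ 0.370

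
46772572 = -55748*(-839)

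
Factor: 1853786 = 2^1*11^1*84263^1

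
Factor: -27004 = -1*2^2*43^1*157^1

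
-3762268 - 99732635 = -103494903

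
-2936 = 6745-9681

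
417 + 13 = 430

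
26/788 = 13/394 ≈ 0.0330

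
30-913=-883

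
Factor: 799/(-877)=-1*17^1*47^1*877^(-1)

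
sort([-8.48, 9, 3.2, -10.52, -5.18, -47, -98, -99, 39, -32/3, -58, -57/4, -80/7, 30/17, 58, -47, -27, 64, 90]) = [-99, -98, -58, -47, -47, -27, -57/4, -80/7, -32/3, -10.52, -8.48, -5.18, 30/17, 3.2, 9, 39, 58, 64, 90]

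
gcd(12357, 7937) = 1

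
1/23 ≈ 0.0435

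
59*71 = 4189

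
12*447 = 5364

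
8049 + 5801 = 13850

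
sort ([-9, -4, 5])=[-9, -4, 5]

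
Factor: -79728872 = -1 * 2^3 * 233^1 * 42773^1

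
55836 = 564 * 99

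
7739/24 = 322+11/24 ≈ 322.46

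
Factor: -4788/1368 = -1*2^ (-1)*7^1 = -7/2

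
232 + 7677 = 7909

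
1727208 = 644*2682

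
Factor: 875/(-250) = -1*2^(-1)*7^1 = -7/2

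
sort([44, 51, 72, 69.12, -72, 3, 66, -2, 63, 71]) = [-72, -2, 3, 44, 51, 63, 66, 69.12, 71, 72]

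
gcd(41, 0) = 41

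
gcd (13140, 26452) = 4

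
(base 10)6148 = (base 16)1804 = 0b1100000000100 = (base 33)5la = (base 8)14004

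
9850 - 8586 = 1264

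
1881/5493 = 627/1831 ≈ 0.342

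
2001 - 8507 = -6506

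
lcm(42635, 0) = 0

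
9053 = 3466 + 5587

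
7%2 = 1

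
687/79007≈0.00870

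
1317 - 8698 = -7381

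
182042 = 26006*7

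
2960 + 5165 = 8125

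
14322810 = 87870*163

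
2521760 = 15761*160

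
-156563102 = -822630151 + 666067049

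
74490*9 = 670410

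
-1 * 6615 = -6615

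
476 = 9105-8629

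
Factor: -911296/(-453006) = 2^5*3^(-3)*29^1*491^1*8389^(-1) = 455648/226503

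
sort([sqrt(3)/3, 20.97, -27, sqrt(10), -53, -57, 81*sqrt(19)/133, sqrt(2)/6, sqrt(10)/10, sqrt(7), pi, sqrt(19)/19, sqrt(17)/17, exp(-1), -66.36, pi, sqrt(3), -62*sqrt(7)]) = [-62*sqrt(7), -66.36, -57, -53, -27, sqrt(19)/19, sqrt(2)/6, sqrt(17)/17, sqrt(10)/10, exp(-1), sqrt(3)/3, sqrt(3), sqrt(7), 81*sqrt(19)/133, pi, pi, sqrt(10), 20.97]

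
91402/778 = 45701/389≈117.48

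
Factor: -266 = -1*2^1*7^1*19^1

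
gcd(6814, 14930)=2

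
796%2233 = 796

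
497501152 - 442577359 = 54923793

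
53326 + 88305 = 141631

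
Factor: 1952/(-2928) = -1 * 2^1 * 3^(-1) = -2/3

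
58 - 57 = 1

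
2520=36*70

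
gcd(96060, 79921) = 1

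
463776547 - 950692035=-486915488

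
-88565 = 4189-92754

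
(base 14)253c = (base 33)5wl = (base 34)5ls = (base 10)6522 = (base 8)14572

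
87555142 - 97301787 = -9746645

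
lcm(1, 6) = 6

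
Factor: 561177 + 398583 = 2^4 * 3^2 * 5^1 * 31^1 * 43^1 = 959760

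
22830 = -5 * (-4566)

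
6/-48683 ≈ -0.000123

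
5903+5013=10916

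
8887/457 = 19 + 204/457 ≈ 19.45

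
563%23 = 11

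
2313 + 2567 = 4880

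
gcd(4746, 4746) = 4746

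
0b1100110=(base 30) 3c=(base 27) 3l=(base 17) 60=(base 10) 102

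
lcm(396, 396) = 396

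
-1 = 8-9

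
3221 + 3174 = 6395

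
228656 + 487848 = 716504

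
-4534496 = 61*(-74336)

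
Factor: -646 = -1*2^1*17^1*19^1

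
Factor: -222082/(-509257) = 2^1 * 7^(-1) * 19^(-1) * 29^1 = 58/133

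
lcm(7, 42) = 42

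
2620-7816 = -5196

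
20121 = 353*57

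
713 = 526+187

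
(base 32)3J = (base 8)163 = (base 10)115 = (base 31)3M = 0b1110011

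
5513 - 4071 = 1442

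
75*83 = 6225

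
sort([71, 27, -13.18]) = [-13.18, 27, 71]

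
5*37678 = 188390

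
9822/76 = 129 + 9/38 ≈ 129.24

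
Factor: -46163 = -1 * 13^1 * 53^1 * 67^1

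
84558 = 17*4974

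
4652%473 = 395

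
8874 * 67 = 594558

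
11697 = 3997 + 7700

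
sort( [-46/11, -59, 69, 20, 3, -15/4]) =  [-59, -46/11, -15/4, 3, 20, 69]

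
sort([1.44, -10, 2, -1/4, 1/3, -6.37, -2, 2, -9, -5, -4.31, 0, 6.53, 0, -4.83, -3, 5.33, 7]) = [-10, -9, -6.37, -5, -4.83, -4.31, -3, -2, -1/4, 0, 0, 1/3, 1.44, 2, 2, 5.33, 6.53, 7]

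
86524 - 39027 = 47497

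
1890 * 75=141750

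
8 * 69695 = 557560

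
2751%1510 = 1241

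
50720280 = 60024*845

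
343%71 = 59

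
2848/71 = 40 + 8/71 ≈ 40.11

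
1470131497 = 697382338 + 772749159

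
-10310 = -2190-8120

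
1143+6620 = 7763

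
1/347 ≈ 0.00288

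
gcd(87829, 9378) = 1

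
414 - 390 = 24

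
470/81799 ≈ 0.00575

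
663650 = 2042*325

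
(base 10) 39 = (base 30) 19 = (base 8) 47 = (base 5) 124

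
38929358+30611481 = 69540839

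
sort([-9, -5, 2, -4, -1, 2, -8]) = [-9, -8, -5, -4, -1, 2, 2]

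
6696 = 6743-47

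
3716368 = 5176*718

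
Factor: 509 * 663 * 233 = 3^1 * 13^1 * 17^1 * 233^1 * 509^1 = 78629811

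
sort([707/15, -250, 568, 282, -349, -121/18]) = [-349, -250, -121/18, 707/15, 282, 568]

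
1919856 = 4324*444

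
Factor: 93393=3^4*1153^1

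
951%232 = 23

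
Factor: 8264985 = 3^1*5^1*41^1*89^1*151^1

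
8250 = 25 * 330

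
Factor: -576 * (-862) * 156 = 2^9 * 3^3 * 13^1 * 431^1 = 77455872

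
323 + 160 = 483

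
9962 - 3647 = 6315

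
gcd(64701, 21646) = 79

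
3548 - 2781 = 767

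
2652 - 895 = 1757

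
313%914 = 313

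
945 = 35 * 27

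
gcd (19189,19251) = 31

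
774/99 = 86/11 ≈ 7.82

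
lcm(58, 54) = 1566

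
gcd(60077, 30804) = 1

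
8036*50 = 401800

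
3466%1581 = 304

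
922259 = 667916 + 254343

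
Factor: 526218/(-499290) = -1 * 5^(-1) * 7^1 * 67^1 * 89^(-1) = -469/445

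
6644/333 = 19 + 317/333≈19.95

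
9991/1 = 9991 = 9991.00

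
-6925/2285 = -1385/457 ≈ -3.03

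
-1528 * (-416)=635648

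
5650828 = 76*74353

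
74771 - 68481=6290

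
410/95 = 82/19 ≈ 4.32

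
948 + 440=1388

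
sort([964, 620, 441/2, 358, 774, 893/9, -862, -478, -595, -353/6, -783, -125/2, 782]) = [-862, -783, -595, -478, -125/2, -353/6, 893/9, 441/2, 358, 620, 774, 782, 964]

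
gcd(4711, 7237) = 1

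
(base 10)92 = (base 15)62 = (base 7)161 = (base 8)134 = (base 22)44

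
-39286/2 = -19643 = -19643.00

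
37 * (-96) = -3552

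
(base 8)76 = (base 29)24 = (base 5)222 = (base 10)62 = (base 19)35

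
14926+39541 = 54467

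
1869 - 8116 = -6247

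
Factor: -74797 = -1*74797^1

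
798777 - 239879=558898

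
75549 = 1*75549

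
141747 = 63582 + 78165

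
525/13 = 40 + 5/13 ≈ 40.38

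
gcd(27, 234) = 9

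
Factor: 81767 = 7^1*11681^1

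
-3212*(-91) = 292292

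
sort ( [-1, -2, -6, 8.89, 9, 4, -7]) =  [-7, -6, -2, -1, 4, 8.89, 9]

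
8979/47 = 191+2/47 ≈ 191.04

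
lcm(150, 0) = 0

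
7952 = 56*142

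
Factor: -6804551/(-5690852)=2^(-2) * 13^1 * 17^(-1) * 83689^(-1) * 523427^1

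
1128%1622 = 1128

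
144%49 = 46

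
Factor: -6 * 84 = -1 * 2^3 * 3^2 * 7^1 = -504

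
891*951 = 847341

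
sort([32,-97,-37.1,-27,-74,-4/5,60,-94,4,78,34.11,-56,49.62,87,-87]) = [-97,-94,-87,-74,-56,-37.1,-27,-4/5,4,32,34.11,49.62,60,78,87]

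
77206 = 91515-14309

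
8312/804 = 10+68/201 ≈ 10.34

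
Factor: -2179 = -1 * 2179^1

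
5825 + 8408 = 14233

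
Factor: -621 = -1 * 3^3 * 23^1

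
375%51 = 18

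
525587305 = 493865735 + 31721570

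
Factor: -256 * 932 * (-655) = 2^10 * 5^1 * 131^1 * 233^1 = 156277760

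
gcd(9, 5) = 1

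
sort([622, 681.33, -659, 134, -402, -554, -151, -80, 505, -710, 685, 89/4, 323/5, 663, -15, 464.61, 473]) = [-710, -659, -554, -402, -151, -80, -15, 89/4, 323/5, 134, 464.61, 473, 505, 622, 663, 681.33, 685]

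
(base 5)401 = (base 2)1100101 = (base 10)101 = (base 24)45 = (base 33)32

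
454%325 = 129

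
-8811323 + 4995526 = -3815797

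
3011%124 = 35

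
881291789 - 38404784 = 842887005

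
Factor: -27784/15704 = -1 * 13^(-1) * 23^1 = -23/13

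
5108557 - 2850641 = 2257916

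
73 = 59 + 14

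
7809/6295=1 + 1514/6295 ≈ 1.24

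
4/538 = 2/269 ≈ 0.00743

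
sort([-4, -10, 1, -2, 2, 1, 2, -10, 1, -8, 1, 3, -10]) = [-10, -10, -10, -8, -4, -2, 1, 1, 1, 1, 2, 2, 3]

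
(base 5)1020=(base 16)87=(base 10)135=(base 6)343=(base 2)10000111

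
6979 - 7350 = -371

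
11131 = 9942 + 1189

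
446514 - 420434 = 26080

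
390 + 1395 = 1785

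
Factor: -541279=-1*613^1*883^1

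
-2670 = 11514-14184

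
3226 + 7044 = 10270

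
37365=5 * 7473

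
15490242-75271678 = -59781436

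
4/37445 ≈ 0.000107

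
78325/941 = 83 + 222/941 ≈ 83.24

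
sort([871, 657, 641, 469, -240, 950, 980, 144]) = [-240, 144, 469, 641, 657, 871, 950, 980]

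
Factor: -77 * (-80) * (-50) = -1 * 2^5 * 5^3 * 7^1 * 11^1 = -308000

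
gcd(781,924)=11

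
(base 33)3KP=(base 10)3952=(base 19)AI0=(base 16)F70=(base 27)5BA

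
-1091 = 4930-6021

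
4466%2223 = 20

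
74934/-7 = -10704 - 6/7 ≈ -10704.86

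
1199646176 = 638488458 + 561157718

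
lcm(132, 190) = 12540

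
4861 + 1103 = 5964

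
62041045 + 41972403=104013448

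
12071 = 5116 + 6955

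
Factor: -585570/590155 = -1*2^1*3^1*17^(-1)*53^(-1)*149^1 = -894/901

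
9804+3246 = 13050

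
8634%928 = 282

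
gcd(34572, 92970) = 6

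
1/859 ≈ 0.00116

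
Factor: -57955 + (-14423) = -1 * 2^1 * 3^2 * 4021^1 = -72378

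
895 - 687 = 208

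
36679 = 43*853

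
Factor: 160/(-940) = -1*2^3*47^(-1) = -8/47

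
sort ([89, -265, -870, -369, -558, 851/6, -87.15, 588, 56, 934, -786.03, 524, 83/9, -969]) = [-969, -870, -786.03, -558, -369, -265, -87.15, 83/9, 56, 89, 851/6, 524, 588, 934]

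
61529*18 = 1107522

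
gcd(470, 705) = 235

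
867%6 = 3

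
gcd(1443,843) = 3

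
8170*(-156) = -1274520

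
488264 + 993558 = 1481822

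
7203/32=225 + 3/32 ≈ 225.09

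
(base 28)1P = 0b110101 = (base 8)65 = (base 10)53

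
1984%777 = 430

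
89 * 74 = 6586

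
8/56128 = 1/7016 ≈ 0.000143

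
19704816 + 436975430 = 456680246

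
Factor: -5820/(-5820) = 1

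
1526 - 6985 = -5459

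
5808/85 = 68 + 28/85 ≈ 68.33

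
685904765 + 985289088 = 1671193853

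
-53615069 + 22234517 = -31380552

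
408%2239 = 408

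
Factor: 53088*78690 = 2^6*3^2*5^1*7^1*43^1*61^1*79^1 = 4177494720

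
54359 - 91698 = -37339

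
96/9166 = 48/4583 ≈ 0.0105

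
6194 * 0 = 0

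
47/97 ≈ 0.485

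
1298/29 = 44 + 22/29≈44.76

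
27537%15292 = 12245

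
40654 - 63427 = -22773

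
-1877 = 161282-163159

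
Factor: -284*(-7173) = 2^2*3^2*71^1*797^1 = 2037132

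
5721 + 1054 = 6775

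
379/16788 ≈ 0.0226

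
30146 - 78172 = -48026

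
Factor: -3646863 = -1*3^4*11^1*4093^1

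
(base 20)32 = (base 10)62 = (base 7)116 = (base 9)68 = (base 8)76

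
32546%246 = 74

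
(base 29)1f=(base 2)101100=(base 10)44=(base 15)2e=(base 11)40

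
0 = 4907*0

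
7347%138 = 33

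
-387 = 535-922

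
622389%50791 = 12897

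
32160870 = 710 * 45297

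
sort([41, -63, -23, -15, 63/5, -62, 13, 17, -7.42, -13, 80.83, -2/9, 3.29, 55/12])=[-63, -62, -23, -15, -13, -7.42, -2/9, 3.29, 55/12, 63/5, 13, 17, 41, 80.83]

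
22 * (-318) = -6996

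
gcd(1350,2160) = 270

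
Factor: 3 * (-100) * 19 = -1 * 2^2 * 3^1 * 5^2 * 19^1 = -5700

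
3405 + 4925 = 8330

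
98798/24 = 49399/12 ≈ 4116.58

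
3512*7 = 24584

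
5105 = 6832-1727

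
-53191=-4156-49035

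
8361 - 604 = 7757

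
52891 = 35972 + 16919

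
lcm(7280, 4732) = 94640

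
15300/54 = 283+1/3≈283.33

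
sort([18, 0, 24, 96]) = [0, 18, 24, 96]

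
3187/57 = 55+52/57 ≈ 55.91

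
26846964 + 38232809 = 65079773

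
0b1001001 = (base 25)2n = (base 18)41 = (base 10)73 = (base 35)23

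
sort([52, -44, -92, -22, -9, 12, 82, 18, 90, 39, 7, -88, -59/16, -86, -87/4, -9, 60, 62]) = [-92, -88, -86, -44, -22, -87/4, -9, -9, -59/16, 7, 12, 18, 39, 52, 60, 62, 82, 90]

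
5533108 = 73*75796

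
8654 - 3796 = 4858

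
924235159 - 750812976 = 173422183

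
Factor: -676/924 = -1*3^(-1)*7^(-1)*11^(-1)*13^2 = -169/231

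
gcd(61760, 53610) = 10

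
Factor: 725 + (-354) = 7^1*53^1 = 371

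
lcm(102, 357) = 714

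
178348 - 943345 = -764997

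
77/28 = 11/4 = 2.75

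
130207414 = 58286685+71920729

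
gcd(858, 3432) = 858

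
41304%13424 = 1032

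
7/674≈0.0104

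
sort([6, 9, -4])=[-4, 6, 9]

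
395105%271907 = 123198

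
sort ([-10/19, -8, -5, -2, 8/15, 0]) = [-8, -5, -2, -10/19, 0, 8/15]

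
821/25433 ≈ 0.0323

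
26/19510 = 13/9755≈0.00133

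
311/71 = 4+27/71 ≈ 4.38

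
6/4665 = 2/1555 ≈ 0.00129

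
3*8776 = 26328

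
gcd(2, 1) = 1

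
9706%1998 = 1714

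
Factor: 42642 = 2^1*3^2*23^1*103^1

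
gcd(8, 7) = 1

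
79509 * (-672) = -53430048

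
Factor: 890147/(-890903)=-1 * 13^(-1) * 68531^(-1) * 890147^1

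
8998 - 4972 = 4026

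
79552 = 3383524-3303972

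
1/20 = 0.05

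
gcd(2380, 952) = 476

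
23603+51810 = 75413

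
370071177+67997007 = 438068184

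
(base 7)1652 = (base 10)674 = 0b1010100010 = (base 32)l2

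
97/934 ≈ 0.104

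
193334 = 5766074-5572740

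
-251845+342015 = 90170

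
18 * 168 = 3024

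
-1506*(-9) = 13554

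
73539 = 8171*9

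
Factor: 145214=2^1*17^1*4271^1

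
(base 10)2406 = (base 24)446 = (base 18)77c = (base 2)100101100110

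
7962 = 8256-294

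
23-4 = 19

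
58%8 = 2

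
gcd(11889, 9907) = 1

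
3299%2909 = 390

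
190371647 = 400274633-209902986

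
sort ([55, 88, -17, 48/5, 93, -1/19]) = [-17, -1/19, 48/5, 55, 88, 93]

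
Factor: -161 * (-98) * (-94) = -1 * 2^2 * 7^3 * 23^1 * 47^1 = -1483132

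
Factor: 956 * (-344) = -1 * 2^5 * 43^1 * 239^1 = -328864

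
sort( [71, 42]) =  [42, 71]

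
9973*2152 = 21461896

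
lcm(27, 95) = 2565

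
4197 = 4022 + 175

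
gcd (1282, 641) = 641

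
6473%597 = 503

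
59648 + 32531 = 92179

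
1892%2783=1892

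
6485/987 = 6 + 563/987 ≈ 6.57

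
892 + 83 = 975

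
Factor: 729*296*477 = 2^3*3^8*37^1*53^1 = 102928968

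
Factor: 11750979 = 3^1 * 61^1 * 157^1 * 409^1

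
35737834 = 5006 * 7139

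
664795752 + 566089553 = 1230885305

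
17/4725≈0.00360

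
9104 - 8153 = 951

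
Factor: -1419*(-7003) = 3^1*11^1*43^1*47^1*149^1 = 9937257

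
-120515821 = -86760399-33755422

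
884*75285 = 66551940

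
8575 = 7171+1404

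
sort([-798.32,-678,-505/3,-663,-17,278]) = [-798.32,-678,-663,-505/3,-17,278]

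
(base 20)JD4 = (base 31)85L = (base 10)7864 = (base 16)1EB8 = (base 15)24E4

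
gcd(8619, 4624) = 17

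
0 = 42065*0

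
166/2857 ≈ 0.0581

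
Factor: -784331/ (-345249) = 3^ (-3)*19^ (-1)*31^1*673^ (-1)*25301^1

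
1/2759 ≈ 0.000362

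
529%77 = 67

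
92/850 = 46/425 ≈ 0.108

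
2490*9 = 22410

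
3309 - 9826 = -6517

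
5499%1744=267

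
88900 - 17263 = 71637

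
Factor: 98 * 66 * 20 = 2^4 * 3^1 * 5^1 * 7^2 * 11^1 = 129360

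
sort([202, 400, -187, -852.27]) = [-852.27, -187, 202, 400]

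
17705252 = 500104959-482399707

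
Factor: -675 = -1*3^3*5^2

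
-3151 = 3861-7012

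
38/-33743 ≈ -0.00113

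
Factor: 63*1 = 3^2*7^1 = 63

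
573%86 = 57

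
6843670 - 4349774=2493896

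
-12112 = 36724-48836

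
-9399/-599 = 15 + 414/599≈15.69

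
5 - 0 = 5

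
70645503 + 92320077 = 162965580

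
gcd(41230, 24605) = 665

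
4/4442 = 2/2221 ≈ 0.000900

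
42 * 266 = 11172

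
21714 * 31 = 673134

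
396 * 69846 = 27659016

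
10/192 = 5/96 ≈ 0.0521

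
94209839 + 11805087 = 106014926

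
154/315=22/45≈0.489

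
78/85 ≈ 0.918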